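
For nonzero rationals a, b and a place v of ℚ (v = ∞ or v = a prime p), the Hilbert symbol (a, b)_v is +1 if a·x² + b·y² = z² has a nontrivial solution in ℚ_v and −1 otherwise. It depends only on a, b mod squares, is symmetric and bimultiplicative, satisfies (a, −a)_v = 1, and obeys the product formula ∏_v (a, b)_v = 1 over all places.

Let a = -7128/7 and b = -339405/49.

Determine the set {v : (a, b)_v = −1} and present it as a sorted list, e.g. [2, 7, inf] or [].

(a, b) ≡ (-154, -2805) mod (ℚ^×)²; places V = {2, 3, 5, 7, 11, 17, ∞}.
(a,b)_∞: sgn(-154)=−, sgn(-2805)=−, so -1.
(a,b)_3: α=4, u≡2; β=1, v≡1 (mod 3); (2|3)=-1, (1|3)=+1; sign (−1)^0·-1^1·+1^4 = -1.
(a,b)_11: α=1, u≡8; β=3, v≡4 (mod 11); (8|11)=-1, (4|11)=+1; sign (−1)^1·-1^3·+1^1 = +1.
(a,b)_2: α=3, β=0; u≡3, v≡3 (mod 8); ε(u)ε(v)=1·1, αω(v)=3·1, βω(u)=0·1; sum ≡ 0  ⇒  +1.
(a,b)_7: α=-1, u≡5; β=-2, v≡4 (mod 7); (5|7)=-1, (4|7)=+1; sign (−1)^0·-1^-2·+1^-1 = +1.
(a,b)_17: α=0, u≡9; β=1, v≡12 (mod 17); (9|17)=+1, (12|17)=-1; sign (−1)^0·+1^1·-1^0 = +1.
(a,b)_5: α=0, u≡1; β=1, v≡1 (mod 5); (1|5)=+1, (1|5)=+1; sign (−1)^0·+1^1·+1^0 = +1.
|Ram(-154, -2805)| = 2, even; anisotropic at {3, ∞}.

[3, inf]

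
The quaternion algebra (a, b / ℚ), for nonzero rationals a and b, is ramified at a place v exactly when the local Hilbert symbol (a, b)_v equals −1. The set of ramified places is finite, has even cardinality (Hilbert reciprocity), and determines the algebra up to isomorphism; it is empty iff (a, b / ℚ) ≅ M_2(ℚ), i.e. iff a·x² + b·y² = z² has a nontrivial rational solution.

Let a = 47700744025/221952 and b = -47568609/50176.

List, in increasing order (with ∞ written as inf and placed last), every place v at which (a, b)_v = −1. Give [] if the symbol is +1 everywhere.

[2, 3]

Mod squares: a ≡ 3, b ≡ -1. Check v ∈ {∞, 2, 3, 5, 7, 11, 17, 19}.
v=2: v_2(a)=-8, v_2(b)=-10; units ≡ 3, 7 (mod 8); ε·ε+αω+βω = 1·1+-8·0+-10·1 ≡ 1  ⇒  (a,b)_2 = -1.
v=19: a=19^4·(≡8), b=19^2·(≡14) mod 19; (8|19)=-1, (14|19)=-1; (−1)^{4·2·9}·(-1)^2·(-1)^4 = +1.
v=3: a=3^-1·(≡1), b=3^2·(≡2) mod 3; (1|3)=+1, (2|3)=-1; (−1)^{-1·2·1}·(+1)^2·(-1)^-1 = -1.
v=5: a=5^2·(≡3), b=5^0·(≡1) mod 5; (3|5)=-1, (1|5)=+1; (−1)^{2·0·2}·(-1)^0·(+1)^2 = +1.
v=7: a=7^0·(≡6), b=7^-2·(≡5) mod 7; (6|7)=-1, (5|7)=-1; (−1)^{0·-2·3}·(-1)^-2·(-1)^0 = +1.
v=17: a=17^-2·(≡12), b=17^0·(≡1) mod 17; (12|17)=-1, (1|17)=+1; (−1)^{-2·0·8}·(-1)^0·(+1)^-2 = +1.
v=11: a=11^4·(≡9), b=11^4·(≡8) mod 11; (9|11)=+1, (8|11)=-1; (−1)^{4·4·5}·(+1)^4·(-1)^4 = +1.
v=∞: 3 > 0 and -1 < 0  ⇒  (a,b)_∞ = +1.
(3, -1 / ℚ) ramifies at {2, 3}: a division algebra.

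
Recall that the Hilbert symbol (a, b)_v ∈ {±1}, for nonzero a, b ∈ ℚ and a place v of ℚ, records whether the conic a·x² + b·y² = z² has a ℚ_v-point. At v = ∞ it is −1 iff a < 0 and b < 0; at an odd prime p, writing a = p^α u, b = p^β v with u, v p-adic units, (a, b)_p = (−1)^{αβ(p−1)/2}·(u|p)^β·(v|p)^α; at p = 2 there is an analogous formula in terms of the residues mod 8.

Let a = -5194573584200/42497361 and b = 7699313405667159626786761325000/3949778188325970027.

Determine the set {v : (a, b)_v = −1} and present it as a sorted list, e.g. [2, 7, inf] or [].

[5, 7]

(a, b) ≡ (-2, 2310) mod (ℚ^×)²; places V = {2, 3, 5, 7, 11, 13, 23, 41, 53, ∞}.
(a,b)_23: α=2, u≡10; β=4, v≡15 (mod 23); (10|23)=-1, (15|23)=-1; sign (−1)^0·-1^4·-1^2 = +1.
(a,b)_13: α=2, u≡7; β=4, v≡12 (mod 13); (7|13)=-1, (12|13)=+1; sign (−1)^0·-1^4·+1^2 = +1.
(a,b)_7: α=4, u≡6; β=11, v≡4 (mod 7); (6|7)=-1, (4|7)=+1; sign (−1)^0·-1^11·+1^4 = -1.
(a,b)_5: α=2, u≡2; β=5, v≡2 (mod 5); (2|5)=-1, (2|5)=-1; sign (−1)^0·-1^5·-1^2 = -1.
(a,b)_11: α=2, u≡4; β=7, v≡1 (mod 11); (4|11)=+1, (1|11)=+1; sign (−1)^0·+1^7·+1^2 = +1.
(a,b)_2: α=3, β=3; u≡7, v≡3 (mod 8); ε(u)ε(v)=1·1, αω(v)=3·1, βω(u)=3·0; sum ≡ 0  ⇒  +1.
(a,b)_3: α=-2, u≡1; β=-11, v≡2 (mod 3); (1|3)=+1, (2|3)=-1; sign (−1)^0·+1^-11·-1^-2 = +1.
(a,b)_41: α=-2, u≡20; β=-4, v≡17 (mod 41); (20|41)=+1, (17|41)=-1; sign (−1)^0·+1^-4·-1^-2 = +1.
(a,b)_53: α=-2, u≡19; β=-4, v≡22 (mod 53); (19|53)=-1, (22|53)=-1; sign (−1)^0·-1^-4·-1^-2 = +1.
(a,b)_∞: sgn(-2)=−, sgn(2310)=+, so +1.
(-2, 2310 / ℚ) ramifies at {5, 7}: a division algebra.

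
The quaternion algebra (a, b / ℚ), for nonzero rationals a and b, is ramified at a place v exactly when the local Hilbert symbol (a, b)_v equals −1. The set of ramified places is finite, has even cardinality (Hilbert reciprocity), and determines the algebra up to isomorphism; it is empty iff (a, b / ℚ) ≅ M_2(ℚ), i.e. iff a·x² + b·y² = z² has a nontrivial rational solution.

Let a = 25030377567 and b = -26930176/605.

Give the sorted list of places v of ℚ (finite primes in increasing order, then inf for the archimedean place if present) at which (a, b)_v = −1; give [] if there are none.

(a, b) ≡ (703, -455) mod (ℚ^×)²; places V = {2, 3, 5, 7, 11, 13, 17, 19, 37, ∞}.
(a,b)_19: α=1, u≡18; β=0, v≡17 (mod 19); (18|19)=-1, (17|19)=+1; sign (−1)^0·-1^0·+1^1 = +1.
(a,b)_17: α=2, u≡12; β=2, v≡1 (mod 17); (12|17)=-1, (1|17)=+1; sign (−1)^0·-1^2·+1^2 = +1.
(a,b)_2: α=0, β=10; u≡7, v≡1 (mod 8); ε(u)ε(v)=1·0, αω(v)=0·0, βω(u)=10·0; sum ≡ 0  ⇒  +1.
(a,b)_37: α=1, u≡13; β=0, v≡4 (mod 37); (13|37)=-1, (4|37)=+1; sign (−1)^0·-1^0·+1^1 = +1.
(a,b)_13: α=2, u≡3; β=1, v≡9 (mod 13); (3|13)=+1, (9|13)=+1; sign (−1)^0·+1^1·+1^2 = +1.
(a,b)_7: α=0, u≡6; β=1, v≡6 (mod 7); (6|7)=-1, (6|7)=-1; sign (−1)^0·-1^1·-1^0 = -1.
(a,b)_11: α=0, u≡8; β=-2, v≡7 (mod 11); (8|11)=-1, (7|11)=-1; sign (−1)^0·-1^-2·-1^0 = +1.
(a,b)_3: α=6, u≡1; β=0, v≡1 (mod 3); (1|3)=+1, (1|3)=+1; sign (−1)^0·+1^0·+1^6 = +1.
(a,b)_∞: sgn(703)=+, sgn(-455)=−, so +1.
(a,b)_5: α=0, u≡2; β=-1, v≡4 (mod 5); (2|5)=-1, (4|5)=+1; sign (−1)^0·-1^-1·+1^0 = -1.
(703, -455 / ℚ) ramifies at {5, 7}: a division algebra.

[5, 7]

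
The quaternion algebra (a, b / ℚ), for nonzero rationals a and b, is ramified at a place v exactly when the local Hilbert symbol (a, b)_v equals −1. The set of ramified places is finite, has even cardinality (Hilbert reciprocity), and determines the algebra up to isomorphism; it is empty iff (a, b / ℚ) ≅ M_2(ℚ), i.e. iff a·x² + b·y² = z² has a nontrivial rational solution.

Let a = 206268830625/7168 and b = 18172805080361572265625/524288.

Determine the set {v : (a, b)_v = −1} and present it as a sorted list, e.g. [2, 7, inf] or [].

[3, 11]

(a, b) ≡ (3927, 2) mod (ℚ^×)²; places V = {2, 3, 5, 7, 11, 13, 17, 59, ∞}.
(a,b)_5: α=4, u≡3; β=12, v≡2 (mod 5); (3|5)=-1, (2|5)=-1; sign (−1)^0·-1^12·-1^4 = +1.
(a,b)_7: α=-1, u≡2; β=2, v≡4 (mod 7); (2|7)=+1, (4|7)=+1; sign (−1)^0·+1^2·+1^-1 = +1.
(a,b)_11: α=1, u≡4; β=2, v≡8 (mod 11); (4|11)=+1, (8|11)=-1; sign (−1)^0·+1^2·-1^1 = -1.
(a,b)_59: α=2, u≡44; β=0, v≡40 (mod 59); (44|59)=-1, (40|59)=-1; sign (−1)^0·-1^0·-1^2 = +1.
(a,b)_3: α=1, u≡1; β=2, v≡2 (mod 3); (1|3)=+1, (2|3)=-1; sign (−1)^0·+1^2·-1^1 = -1.
(a,b)_2: α=-10, β=-19; u≡7, v≡1 (mod 8); ε(u)ε(v)=1·0, αω(v)=-10·0, βω(u)=-19·0; sum ≡ 0  ⇒  +1.
(a,b)_17: α=1, u≡3; β=2, v≡1 (mod 17); (3|17)=-1, (1|17)=+1; sign (−1)^0·-1^2·+1^1 = +1.
(a,b)_13: α=2, u≡4; β=6, v≡6 (mod 13); (4|13)=+1, (6|13)=-1; sign (−1)^0·+1^6·-1^2 = +1.
(a,b)_∞: sgn(3927)=+, sgn(2)=+, so +1.
Ram(3927, 2) = {3, 11}; no ℚ_3-point on the conic.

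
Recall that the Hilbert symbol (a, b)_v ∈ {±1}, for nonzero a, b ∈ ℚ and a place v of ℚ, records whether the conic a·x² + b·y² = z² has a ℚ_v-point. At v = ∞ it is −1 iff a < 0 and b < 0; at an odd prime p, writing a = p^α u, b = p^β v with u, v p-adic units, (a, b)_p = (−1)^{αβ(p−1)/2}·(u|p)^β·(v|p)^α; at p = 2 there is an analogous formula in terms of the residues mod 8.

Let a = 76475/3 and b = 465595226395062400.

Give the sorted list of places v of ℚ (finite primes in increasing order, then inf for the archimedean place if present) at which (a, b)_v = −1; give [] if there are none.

[17, 23]

Mod squares: a ≡ 9177, b ≡ 58786. Check v ∈ {∞, 2, 3, 5, 7, 13, 17, 19, 23}.
v=17: a=17^0·(≡3), b=17^1·(≡11) mod 17; (3|17)=-1, (11|17)=-1; (−1)^{0·1·8}·(-1)^1·(-1)^0 = -1.
v=19: a=19^1·(≡18), b=19^3·(≡9) mod 19; (18|19)=-1, (9|19)=+1; (−1)^{1·3·9}·(-1)^3·(+1)^1 = +1.
v=3: a=3^-1·(≡2), b=3^0·(≡1) mod 3; (2|3)=-1, (1|3)=+1; (−1)^{-1·0·1}·(-1)^0·(+1)^-1 = +1.
v=5: a=5^2·(≡3), b=5^2·(≡1) mod 5; (3|5)=-1, (1|5)=+1; (−1)^{2·2·2}·(-1)^2·(+1)^2 = +1.
v=7: a=7^1·(≡4), b=7^3·(≡6) mod 7; (4|7)=+1, (6|7)=-1; (−1)^{1·3·3}·(+1)^3·(-1)^1 = +1.
v=23: a=23^1·(≡12), b=23^4·(≡17) mod 23; (12|23)=+1, (17|23)=-1; (−1)^{1·4·11}·(+1)^4·(-1)^1 = -1.
v=∞: 9177 > 0 and 58786 > 0  ⇒  (a,b)_∞ = +1.
v=13: a=13^0·(≡3), b=13^1·(≡11) mod 13; (3|13)=+1, (11|13)=-1; (−1)^{0·1·6}·(+1)^1·(-1)^0 = +1.
v=2: v_2(a)=0, v_2(b)=7; units ≡ 1, 1 (mod 8); ε·ε+αω+βω = 0·0+0·0+7·0 ≡ 0  ⇒  (a,b)_2 = +1.
|Ram(9177, 58786)| = 2, even; anisotropic at {17, 23}.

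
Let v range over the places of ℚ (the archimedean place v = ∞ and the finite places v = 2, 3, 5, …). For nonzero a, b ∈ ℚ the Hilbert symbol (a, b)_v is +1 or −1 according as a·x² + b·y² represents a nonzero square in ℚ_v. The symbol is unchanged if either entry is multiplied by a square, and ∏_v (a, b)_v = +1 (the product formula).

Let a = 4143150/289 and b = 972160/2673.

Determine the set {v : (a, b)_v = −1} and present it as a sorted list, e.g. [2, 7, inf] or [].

(a, b) ≡ (2046, 10230) mod (ℚ^×)²; places V = {2, 3, 5, 7, 11, 17, 31, ∞}.
(a,b)_17: α=-2, u≡12; β=0, v≡8 (mod 17); (12|17)=-1, (8|17)=+1; sign (−1)^0·-1^0·+1^-2 = +1.
(a,b)_3: α=5, u≡1; β=-5, v≡2 (mod 3); (1|3)=+1, (2|3)=-1; sign (−1)^1·+1^-5·-1^5 = +1.
(a,b)_11: α=1, u≡7; β=-1, v≡2 (mod 11); (7|11)=-1, (2|11)=-1; sign (−1)^1·-1^-1·-1^1 = -1.
(a,b)_7: α=0, u≡2; β=2, v≡5 (mod 7); (2|7)=+1, (5|7)=-1; sign (−1)^0·+1^2·-1^0 = +1.
(a,b)_2: α=1, β=7; u≡7, v≡3 (mod 8); ε(u)ε(v)=1·1, αω(v)=1·1, βω(u)=7·0; sum ≡ 0  ⇒  +1.
(a,b)_∞: sgn(2046)=+, sgn(10230)=+, so +1.
(a,b)_5: α=2, u≡4; β=1, v≡4 (mod 5); (4|5)=+1, (4|5)=+1; sign (−1)^0·+1^1·+1^2 = +1.
(a,b)_31: α=1, u≡4; β=1, v≡16 (mod 31); (4|31)=+1, (16|31)=+1; sign (−1)^1·+1^1·+1^1 = -1.
Ram(2046, 10230) = {11, 31}; no ℚ_11-point on the conic.

[11, 31]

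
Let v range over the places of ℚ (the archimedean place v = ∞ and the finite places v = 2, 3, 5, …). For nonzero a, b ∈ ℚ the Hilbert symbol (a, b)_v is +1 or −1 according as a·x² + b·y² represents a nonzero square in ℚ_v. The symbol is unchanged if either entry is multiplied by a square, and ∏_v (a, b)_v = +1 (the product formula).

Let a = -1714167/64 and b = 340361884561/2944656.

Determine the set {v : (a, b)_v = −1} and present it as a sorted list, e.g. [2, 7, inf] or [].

[23, 37]

Mod squares: a ≡ -23, b ≡ 765049. Check v ∈ {∞, 2, 3, 7, 11, 13, 23, 29, 31, 37}.
v=29: a=29^0·(≡28), b=29^3·(≡23) mod 29; (28|29)=+1, (23|29)=+1; (−1)^{0·3·14}·(+1)^3·(+1)^0 = +1.
v=37: a=37^0·(≡29), b=37^1·(≡23) mod 37; (29|37)=-1, (23|37)=-1; (−1)^{0·1·18}·(-1)^1·(-1)^0 = -1.
v=2: v_2(a)=-6, v_2(b)=-4; units ≡ 1, 1 (mod 8); ε·ε+αω+βω = 0·0+-6·0+-4·0 ≡ 0  ⇒  (a,b)_2 = +1.
v=23: a=23^1·(≡11), b=23^3·(≡15) mod 23; (11|23)=-1, (15|23)=-1; (−1)^{1·3·11}·(-1)^3·(-1)^1 = -1.
v=11: a=11^0·(≡2), b=11^-2·(≡7) mod 11; (2|11)=-1, (7|11)=-1; (−1)^{0·-2·5}·(-1)^-2·(-1)^0 = +1.
v=13: a=13^2·(≡3), b=13^-2·(≡9) mod 13; (3|13)=+1, (9|13)=+1; (−1)^{2·-2·6}·(+1)^-2·(+1)^2 = +1.
v=∞: -23 < 0 and 765049 > 0  ⇒  (a,b)_∞ = +1.
v=7: a=7^2·(≡3), b=7^0·(≡6) mod 7; (3|7)=-1, (6|7)=-1; (−1)^{2·0·3}·(-1)^0·(-1)^2 = +1.
v=3: a=3^2·(≡1), b=3^-2·(≡1) mod 3; (1|3)=+1, (1|3)=+1; (−1)^{2·-2·1}·(+1)^-2·(+1)^2 = +1.
v=31: a=31^0·(≡20), b=31^1·(≡23) mod 31; (20|31)=+1, (23|31)=-1; (−1)^{0·1·15}·(+1)^1·(-1)^0 = +1.
|Ram(-23, 765049)| = 2, even; anisotropic at {23, 37}.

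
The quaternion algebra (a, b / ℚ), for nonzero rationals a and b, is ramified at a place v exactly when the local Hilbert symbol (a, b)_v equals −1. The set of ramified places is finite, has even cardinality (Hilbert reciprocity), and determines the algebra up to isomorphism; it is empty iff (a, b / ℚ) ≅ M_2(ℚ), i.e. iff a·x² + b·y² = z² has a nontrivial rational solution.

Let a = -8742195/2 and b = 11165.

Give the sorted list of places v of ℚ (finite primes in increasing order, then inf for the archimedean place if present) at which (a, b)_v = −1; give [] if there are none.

Mod squares: a ≡ -2310, b ≡ 11165. Check v ∈ {∞, 2, 3, 5, 7, 11, 29}.
v=5: a=5^1·(≡3), b=5^1·(≡3) mod 5; (3|5)=-1, (3|5)=-1; (−1)^{1·1·2}·(-1)^1·(-1)^1 = +1.
v=∞: -2310 < 0 and 11165 > 0  ⇒  (a,b)_∞ = +1.
v=29: a=29^2·(≡8), b=29^1·(≡8) mod 29; (8|29)=-1, (8|29)=-1; (−1)^{2·1·14}·(-1)^1·(-1)^2 = -1.
v=11: a=11^1·(≡8), b=11^1·(≡3) mod 11; (8|11)=-1, (3|11)=+1; (−1)^{1·1·5}·(-1)^1·(+1)^1 = +1.
v=2: v_2(a)=-1, v_2(b)=0; units ≡ 5, 5 (mod 8); ε·ε+αω+βω = 0·0+-1·1+0·1 ≡ 1  ⇒  (a,b)_2 = -1.
v=7: a=7^1·(≡3), b=7^1·(≡6) mod 7; (3|7)=-1, (6|7)=-1; (−1)^{1·1·3}·(-1)^1·(-1)^1 = -1.
v=3: a=3^3·(≡1), b=3^0·(≡2) mod 3; (1|3)=+1, (2|3)=-1; (−1)^{3·0·1}·(+1)^0·(-1)^3 = -1.
|Ram(-2310, 11165)| = 4, even; anisotropic at {2, 3, 7, 29}.

[2, 3, 7, 29]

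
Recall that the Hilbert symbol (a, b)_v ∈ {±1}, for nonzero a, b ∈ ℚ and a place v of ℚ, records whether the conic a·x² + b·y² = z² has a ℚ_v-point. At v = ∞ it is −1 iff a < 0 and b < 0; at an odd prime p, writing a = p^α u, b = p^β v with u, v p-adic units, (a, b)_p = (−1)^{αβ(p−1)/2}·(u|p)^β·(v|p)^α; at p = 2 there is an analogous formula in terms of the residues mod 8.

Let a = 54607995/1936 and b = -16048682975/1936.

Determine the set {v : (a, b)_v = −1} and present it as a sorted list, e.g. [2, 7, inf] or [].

[13, 17]

Mod squares: a ≡ 20995, b ≡ -4199. Check v ∈ {∞, 2, 3, 5, 11, 13, 17, 19, 23}.
v=5: a=5^1·(≡4), b=5^2·(≡1) mod 5; (4|5)=+1, (1|5)=+1; (−1)^{1·2·2}·(+1)^2·(+1)^1 = +1.
v=13: a=13^1·(≡10), b=13^1·(≡2) mod 13; (10|13)=+1, (2|13)=-1; (−1)^{1·1·6}·(+1)^1·(-1)^1 = -1.
v=19: a=19^1·(≡3), b=19^1·(≡5) mod 19; (3|19)=-1, (5|19)=+1; (−1)^{1·1·9}·(-1)^1·(+1)^1 = +1.
v=3: a=3^2·(≡1), b=3^0·(≡1) mod 3; (1|3)=+1, (1|3)=+1; (−1)^{2·0·1}·(+1)^0·(+1)^2 = +1.
v=∞: 20995 > 0 and -4199 < 0  ⇒  (a,b)_∞ = +1.
v=2: v_2(a)=-4, v_2(b)=-4; units ≡ 3, 1 (mod 8); ε·ε+αω+βω = 1·0+-4·0+-4·1 ≡ 0  ⇒  (a,b)_2 = +1.
v=23: a=23^0·(≡21), b=23^2·(≡19) mod 23; (21|23)=-1, (19|23)=-1; (−1)^{0·2·11}·(-1)^2·(-1)^0 = +1.
v=17: a=17^3·(≡10), b=17^3·(≡4) mod 17; (10|17)=-1, (4|17)=+1; (−1)^{3·3·8}·(-1)^3·(+1)^3 = -1.
v=11: a=11^-2·(≡7), b=11^-2·(≡1) mod 11; (7|11)=-1, (1|11)=+1; (−1)^{-2·-2·5}·(-1)^-2·(+1)^-2 = +1.
|Ram(20995, -4199)| = 2, even; anisotropic at {13, 17}.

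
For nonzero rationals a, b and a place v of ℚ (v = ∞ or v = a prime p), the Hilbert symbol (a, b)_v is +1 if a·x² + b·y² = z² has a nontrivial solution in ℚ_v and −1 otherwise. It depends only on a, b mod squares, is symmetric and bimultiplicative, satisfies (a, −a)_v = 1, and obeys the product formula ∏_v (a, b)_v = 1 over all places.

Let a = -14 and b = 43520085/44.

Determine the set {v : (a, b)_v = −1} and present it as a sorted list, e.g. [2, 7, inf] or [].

[7, 11, 17, 43]

(a, b) ≡ (-14, 120615) mod (ℚ^×)²; places V = {2, 3, 5, 7, 11, 17, 43, ∞}.
(a,b)_2: α=1, β=-2; u≡1, v≡7 (mod 8); ε(u)ε(v)=0·1, αω(v)=1·0, βω(u)=-2·0; sum ≡ 0  ⇒  +1.
(a,b)_∞: sgn(-14)=−, sgn(120615)=+, so +1.
(a,b)_3: α=0, u≡1; β=5, v≡2 (mod 3); (1|3)=+1, (2|3)=-1; sign (−1)^0·+1^5·-1^0 = +1.
(a,b)_17: α=0, u≡3; β=1, v≡6 (mod 17); (3|17)=-1, (6|17)=-1; sign (−1)^0·-1^1·-1^0 = -1.
(a,b)_43: α=0, u≡29; β=1, v≡4 (mod 43); (29|43)=-1, (4|43)=+1; sign (−1)^0·-1^1·+1^0 = -1.
(a,b)_7: α=1, u≡5; β=2, v≡6 (mod 7); (5|7)=-1, (6|7)=-1; sign (−1)^0·-1^2·-1^1 = -1.
(a,b)_5: α=0, u≡1; β=1, v≡3 (mod 5); (1|5)=+1, (3|5)=-1; sign (−1)^0·+1^1·-1^0 = +1.
(a,b)_11: α=0, u≡8; β=-1, v≡1 (mod 11); (8|11)=-1, (1|11)=+1; sign (−1)^0·-1^-1·+1^0 = -1.
Ram(-14, 120615) = {7, 11, 17, 43}; no ℚ_7-point on the conic.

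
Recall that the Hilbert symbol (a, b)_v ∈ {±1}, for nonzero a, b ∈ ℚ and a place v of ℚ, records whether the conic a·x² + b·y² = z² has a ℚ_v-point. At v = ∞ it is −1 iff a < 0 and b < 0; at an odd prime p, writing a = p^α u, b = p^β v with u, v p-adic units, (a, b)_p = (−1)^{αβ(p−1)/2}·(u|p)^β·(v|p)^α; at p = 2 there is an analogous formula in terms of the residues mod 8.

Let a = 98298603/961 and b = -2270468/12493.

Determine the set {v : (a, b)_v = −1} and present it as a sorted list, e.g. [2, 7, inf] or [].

Mod squares: a ≡ 1443, b ≡ -13949. Check v ∈ {∞, 2, 3, 13, 23, 29, 31, 37}.
v=2: v_2(a)=0, v_2(b)=2; units ≡ 3, 3 (mod 8); ε·ε+αω+βω = 1·1+0·1+2·1 ≡ 1  ⇒  (a,b)_2 = -1.
v=23: a=23^0·(≡17), b=23^2·(≡8) mod 23; (17|23)=-1, (8|23)=+1; (−1)^{0·2·11}·(-1)^2·(+1)^0 = +1.
v=∞: 1443 > 0 and -13949 < 0  ⇒  (a,b)_∞ = +1.
v=37: a=37^1·(≡29), b=37^1·(≡27) mod 37; (29|37)=-1, (27|37)=+1; (−1)^{1·1·18}·(-1)^1·(+1)^1 = -1.
v=3: a=3^5·(≡1), b=3^0·(≡1) mod 3; (1|3)=+1, (1|3)=+1; (−1)^{5·0·1}·(+1)^0·(+1)^5 = +1.
v=31: a=31^-2·(≡21), b=31^-2·(≡5) mod 31; (21|31)=-1, (5|31)=+1; (−1)^{-2·-2·15}·(-1)^-2·(+1)^-2 = +1.
v=29: a=29^2·(≡25), b=29^1·(≡18) mod 29; (25|29)=+1, (18|29)=-1; (−1)^{2·1·14}·(+1)^1·(-1)^2 = +1.
v=13: a=13^1·(≡6), b=13^-1·(≡5) mod 13; (6|13)=-1, (5|13)=-1; (−1)^{1·-1·6}·(-1)^-1·(-1)^1 = +1.
|Ram(1443, -13949)| = 2, even; anisotropic at {2, 37}.

[2, 37]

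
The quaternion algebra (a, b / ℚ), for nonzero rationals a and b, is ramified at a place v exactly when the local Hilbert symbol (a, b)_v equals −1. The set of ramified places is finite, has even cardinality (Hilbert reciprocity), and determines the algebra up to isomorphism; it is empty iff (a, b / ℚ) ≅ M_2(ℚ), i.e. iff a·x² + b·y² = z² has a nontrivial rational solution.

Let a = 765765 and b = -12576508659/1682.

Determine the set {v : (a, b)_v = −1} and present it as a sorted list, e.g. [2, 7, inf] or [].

[2, 5, 7, 17]

Mod squares: a ≡ 85085, b ≡ -22. Check v ∈ {∞, 2, 3, 5, 7, 11, 13, 17, 29}.
v=11: a=11^1·(≡7), b=11^1·(≡1) mod 11; (7|11)=-1, (1|11)=+1; (−1)^{1·1·5}·(-1)^1·(+1)^1 = +1.
v=2: v_2(a)=0, v_2(b)=-1; units ≡ 5, 5 (mod 8); ε·ε+αω+βω = 0·0+0·1+-1·1 ≡ 1  ⇒  (a,b)_2 = -1.
v=13: a=13^1·(≡2), b=13^2·(≡3) mod 13; (2|13)=-1, (3|13)=+1; (−1)^{1·2·6}·(-1)^2·(+1)^1 = +1.
v=∞: 85085 > 0 and -22 < 0  ⇒  (a,b)_∞ = +1.
v=17: a=17^1·(≡12), b=17^4·(≡10) mod 17; (12|17)=-1, (10|17)=-1; (−1)^{1·4·8}·(-1)^4·(-1)^1 = -1.
v=3: a=3^2·(≡2), b=3^4·(≡2) mod 3; (2|3)=-1, (2|3)=-1; (−1)^{2·4·1}·(-1)^4·(-1)^2 = +1.
v=7: a=7^1·(≡6), b=7^0·(≡3) mod 7; (6|7)=-1, (3|7)=-1; (−1)^{1·0·3}·(-1)^0·(-1)^1 = -1.
v=29: a=29^0·(≡20), b=29^-2·(≡9) mod 29; (20|29)=+1, (9|29)=+1; (−1)^{0·-2·14}·(+1)^-2·(+1)^0 = +1.
v=5: a=5^1·(≡3), b=5^0·(≡3) mod 5; (3|5)=-1, (3|5)=-1; (−1)^{1·0·2}·(-1)^0·(-1)^1 = -1.
Ram(85085, -22) = {2, 5, 7, 17}; no ℚ_2-point on the conic.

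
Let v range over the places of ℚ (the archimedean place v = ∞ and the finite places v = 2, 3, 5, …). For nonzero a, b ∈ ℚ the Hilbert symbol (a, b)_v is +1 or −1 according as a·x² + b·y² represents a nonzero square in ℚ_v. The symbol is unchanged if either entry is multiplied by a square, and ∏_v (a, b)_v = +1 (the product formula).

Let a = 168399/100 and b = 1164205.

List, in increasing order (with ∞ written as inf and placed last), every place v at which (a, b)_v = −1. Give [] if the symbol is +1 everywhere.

[]

Mod squares: a ≡ 231, b ≡ 1164205. Check v ∈ {∞, 2, 3, 5, 7, 11, 29, 31, 37}.
v=37: a=37^0·(≡9), b=37^1·(≡15) mod 37; (9|37)=+1, (15|37)=-1; (−1)^{0·1·18}·(+1)^1·(-1)^0 = +1.
v=∞: 231 > 0 and 1164205 > 0  ⇒  (a,b)_∞ = +1.
v=11: a=11^1·(≡8), b=11^0·(≡9) mod 11; (8|11)=-1, (9|11)=+1; (−1)^{1·0·5}·(-1)^0·(+1)^1 = +1.
v=31: a=31^0·(≡1), b=31^1·(≡14) mod 31; (1|31)=+1, (14|31)=+1; (−1)^{0·1·15}·(+1)^1·(+1)^0 = +1.
v=7: a=7^1·(≡6), b=7^1·(≡2) mod 7; (6|7)=-1, (2|7)=+1; (−1)^{1·1·3}·(-1)^1·(+1)^1 = +1.
v=5: a=5^-2·(≡1), b=5^1·(≡1) mod 5; (1|5)=+1, (1|5)=+1; (−1)^{-2·1·2}·(+1)^1·(+1)^-2 = +1.
v=3: a=3^7·(≡2), b=3^0·(≡1) mod 3; (2|3)=-1, (1|3)=+1; (−1)^{7·0·1}·(-1)^0·(+1)^7 = +1.
v=29: a=29^0·(≡22), b=29^1·(≡9) mod 29; (22|29)=+1, (9|29)=+1; (−1)^{0·1·14}·(+1)^1·(+1)^0 = +1.
v=2: v_2(a)=-2, v_2(b)=0; units ≡ 7, 5 (mod 8); ε·ε+αω+βω = 1·0+-2·1+0·0 ≡ 0  ⇒  (a,b)_2 = +1.
Every local symbol is +1, so the conic 231·x² + 1164205·y² = z² has ℚ_v-points for all v and hence a ℚ-point; (a, b / ℚ) ≅ M_2(ℚ).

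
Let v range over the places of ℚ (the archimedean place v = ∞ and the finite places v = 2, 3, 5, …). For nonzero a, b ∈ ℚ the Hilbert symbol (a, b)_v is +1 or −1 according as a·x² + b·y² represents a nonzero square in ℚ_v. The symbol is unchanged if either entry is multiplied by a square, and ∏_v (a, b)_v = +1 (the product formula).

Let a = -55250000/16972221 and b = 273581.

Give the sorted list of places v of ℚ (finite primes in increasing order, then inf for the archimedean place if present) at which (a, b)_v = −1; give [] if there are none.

(a, b) ≡ (-4641, 2261) mod (ℚ^×)²; places V = {2, 3, 5, 7, 11, 13, 17, 19, 29, 31, ∞}.
(a,b)_3: α=-1, u≡1; β=0, v≡2 (mod 3); (1|3)=+1, (2|3)=-1; sign (−1)^0·+1^0·-1^-1 = -1.
(a,b)_17: α=1, u≡8; β=1, v≡11 (mod 17); (8|17)=+1, (11|17)=-1; sign (−1)^0·+1^1·-1^1 = -1.
(a,b)_29: α=-2, u≡4; β=0, v≡24 (mod 29); (4|29)=+1, (24|29)=+1; sign (−1)^0·+1^0·+1^-2 = +1.
(a,b)_31: α=-2, u≡14; β=0, v≡6 (mod 31); (14|31)=+1, (6|31)=-1; sign (−1)^0·+1^0·-1^-2 = +1.
(a,b)_19: α=0, u≡13; β=1, v≡16 (mod 19); (13|19)=-1, (16|19)=+1; sign (−1)^0·-1^1·+1^0 = -1.
(a,b)_2: α=4, β=0; u≡7, v≡5 (mod 8); ε(u)ε(v)=1·0, αω(v)=4·1, βω(u)=0·0; sum ≡ 0  ⇒  +1.
(a,b)_7: α=-1, u≡1; β=1, v≡2 (mod 7); (1|7)=+1, (2|7)=+1; sign (−1)^1·+1^1·+1^-1 = -1.
(a,b)_13: α=1, u≡2; β=0, v≡9 (mod 13); (2|13)=-1, (9|13)=+1; sign (−1)^0·-1^0·+1^1 = +1.
(a,b)_5: α=6, u≡4; β=0, v≡1 (mod 5); (4|5)=+1, (1|5)=+1; sign (−1)^0·+1^0·+1^6 = +1.
(a,b)_∞: sgn(-4641)=−, sgn(2261)=+, so +1.
(a,b)_11: α=0, u≡4; β=2, v≡6 (mod 11); (4|11)=+1, (6|11)=-1; sign (−1)^0·+1^2·-1^0 = +1.
(-4641, 2261 / ℚ) ramifies at {3, 7, 17, 19}: a division algebra.

[3, 7, 17, 19]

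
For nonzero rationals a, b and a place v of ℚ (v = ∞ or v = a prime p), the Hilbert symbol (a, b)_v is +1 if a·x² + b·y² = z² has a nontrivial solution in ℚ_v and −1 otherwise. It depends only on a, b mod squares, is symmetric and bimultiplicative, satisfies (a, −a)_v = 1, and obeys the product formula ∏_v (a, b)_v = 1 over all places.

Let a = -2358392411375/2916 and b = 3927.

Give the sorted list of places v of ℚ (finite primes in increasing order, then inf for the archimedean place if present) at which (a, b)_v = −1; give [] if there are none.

[5, 11]

(a, b) ≡ (-455, 3927) mod (ℚ^×)²; places V = {2, 3, 5, 7, 11, 13, 17, ∞}.
(a,b)_3: α=-6, u≡1; β=1, v≡1 (mod 3); (1|3)=+1, (1|3)=+1; sign (−1)^0·+1^1·+1^-6 = +1.
(a,b)_2: α=-2, β=0; u≡1, v≡7 (mod 8); ε(u)ε(v)=0·1, αω(v)=-2·0, βω(u)=0·0; sum ≡ 0  ⇒  +1.
(a,b)_13: α=1, u≡1; β=0, v≡1 (mod 13); (1|13)=+1, (1|13)=+1; sign (−1)^0·+1^0·+1^1 = +1.
(a,b)_11: α=4, u≡7; β=1, v≡5 (mod 11); (7|11)=-1, (5|11)=+1; sign (−1)^0·-1^1·+1^4 = -1.
(a,b)_7: α=3, u≡5; β=1, v≡1 (mod 7); (5|7)=-1, (1|7)=+1; sign (−1)^1·-1^1·+1^3 = +1.
(a,b)_17: α=2, u≡15; β=1, v≡10 (mod 17); (15|17)=+1, (10|17)=-1; sign (−1)^0·+1^1·-1^2 = +1.
(a,b)_5: α=3, u≡4; β=0, v≡2 (mod 5); (4|5)=+1, (2|5)=-1; sign (−1)^0·+1^0·-1^3 = -1.
(a,b)_∞: sgn(-455)=−, sgn(3927)=+, so +1.
(-455, 3927 / ℚ) ramifies at {5, 11}: a division algebra.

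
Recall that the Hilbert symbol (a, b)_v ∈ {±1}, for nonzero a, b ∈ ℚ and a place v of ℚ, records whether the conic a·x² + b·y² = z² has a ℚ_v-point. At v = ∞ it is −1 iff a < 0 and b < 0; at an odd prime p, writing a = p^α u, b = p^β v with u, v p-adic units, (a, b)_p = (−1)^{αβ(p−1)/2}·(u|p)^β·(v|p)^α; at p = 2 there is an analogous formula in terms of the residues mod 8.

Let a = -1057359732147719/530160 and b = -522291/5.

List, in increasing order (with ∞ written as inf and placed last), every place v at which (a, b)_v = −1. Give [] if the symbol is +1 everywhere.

[5, 13, 17, inf]

Mod squares: a ≡ -62985, b ≡ -53295. Check v ∈ {∞, 2, 3, 5, 7, 11, 13, 17, 19, 47}.
v=19: a=19^3·(≡15), b=19^1·(≡16) mod 19; (15|19)=-1, (16|19)=+1; (−1)^{3·1·9}·(-1)^1·(+1)^3 = +1.
v=13: a=13^1·(≡12), b=13^0·(≡2) mod 13; (12|13)=+1, (2|13)=-1; (−1)^{1·0·6}·(+1)^0·(-1)^1 = -1.
v=11: a=11^2·(≡3), b=11^1·(≡10) mod 11; (3|11)=+1, (10|11)=-1; (−1)^{2·1·5}·(+1)^1·(-1)^2 = +1.
v=47: a=47^-2·(≡9), b=47^0·(≡4) mod 47; (9|47)=+1, (4|47)=+1; (−1)^{-2·0·23}·(+1)^0·(+1)^-2 = +1.
v=5: a=5^-1·(≡3), b=5^-1·(≡4) mod 5; (3|5)=-1, (4|5)=+1; (−1)^{-1·-1·2}·(-1)^-1·(+1)^-1 = -1.
v=2: v_2(a)=-4, v_2(b)=0; units ≡ 7, 1 (mod 8); ε·ε+αω+βω = 1·0+-4·0+0·0 ≡ 0  ⇒  (a,b)_2 = +1.
v=7: a=7^8·(≡1), b=7^2·(≡6) mod 7; (1|7)=+1, (6|7)=-1; (−1)^{8·2·3}·(+1)^2·(-1)^8 = +1.
v=17: a=17^1·(≡15), b=17^1·(≡6) mod 17; (15|17)=+1, (6|17)=-1; (−1)^{1·1·8}·(+1)^1·(-1)^1 = -1.
v=∞: -62985 < 0 and -53295 < 0  ⇒  (a,b)_∞ = -1.
v=3: a=3^-1·(≡2), b=3^1·(≡1) mod 3; (2|3)=-1, (1|3)=+1; (−1)^{-1·1·1}·(-1)^1·(+1)^-1 = +1.
|Ram(-62985, -53295)| = 4, even; anisotropic at {5, 13, 17, ∞}.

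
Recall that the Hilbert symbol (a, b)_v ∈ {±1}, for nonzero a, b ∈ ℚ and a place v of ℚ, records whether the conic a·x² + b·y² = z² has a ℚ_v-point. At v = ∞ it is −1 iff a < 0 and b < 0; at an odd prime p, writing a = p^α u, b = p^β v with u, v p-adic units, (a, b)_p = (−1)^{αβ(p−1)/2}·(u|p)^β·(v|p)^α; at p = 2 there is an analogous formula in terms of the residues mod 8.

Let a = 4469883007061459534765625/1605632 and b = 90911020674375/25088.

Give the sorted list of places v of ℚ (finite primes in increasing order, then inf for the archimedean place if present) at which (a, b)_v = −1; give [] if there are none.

Mod squares: a ≡ 2, b ≡ 144478. Check v ∈ {∞, 2, 3, 5, 7, 11, 29, 43, 47, 53}.
v=5: a=5^8·(≡2), b=5^4·(≡3) mod 5; (2|5)=-1, (3|5)=-1; (−1)^{8·4·2}·(-1)^4·(-1)^8 = +1.
v=29: a=29^2·(≡14), b=29^1·(≡23) mod 29; (14|29)=-1, (23|29)=+1; (−1)^{2·1·14}·(-1)^1·(+1)^2 = -1.
v=3: a=3^4·(≡2), b=3^2·(≡1) mod 3; (2|3)=-1, (1|3)=+1; (−1)^{4·2·1}·(-1)^2·(+1)^4 = +1.
v=∞: 2 > 0 and 144478 > 0  ⇒  (a,b)_∞ = +1.
v=7: a=7^-2·(≡1), b=7^-2·(≡6) mod 7; (1|7)=+1, (6|7)=-1; (−1)^{-2·-2·3}·(+1)^-2·(-1)^-2 = +1.
v=2: v_2(a)=-15, v_2(b)=-9; units ≡ 1, 7 (mod 8); ε·ε+αω+βω = 0·1+-15·0+-9·0 ≡ 0  ⇒  (a,b)_2 = +1.
v=11: a=11^4·(≡7), b=11^2·(≡1) mod 11; (7|11)=-1, (1|11)=+1; (−1)^{4·2·5}·(-1)^2·(+1)^4 = +1.
v=47: a=47^2·(≡1), b=47^1·(≡46) mod 47; (1|47)=+1, (46|47)=-1; (−1)^{2·1·23}·(+1)^1·(-1)^2 = +1.
v=43: a=43^2·(≡26), b=43^2·(≡17) mod 43; (26|43)=-1, (17|43)=+1; (−1)^{2·2·21}·(-1)^2·(+1)^2 = +1.
v=53: a=53^2·(≡26), b=53^1·(≡12) mod 53; (26|53)=-1, (12|53)=-1; (−1)^{2·1·26}·(-1)^1·(-1)^2 = -1.
|Ram(2, 144478)| = 2, even; anisotropic at {29, 53}.

[29, 53]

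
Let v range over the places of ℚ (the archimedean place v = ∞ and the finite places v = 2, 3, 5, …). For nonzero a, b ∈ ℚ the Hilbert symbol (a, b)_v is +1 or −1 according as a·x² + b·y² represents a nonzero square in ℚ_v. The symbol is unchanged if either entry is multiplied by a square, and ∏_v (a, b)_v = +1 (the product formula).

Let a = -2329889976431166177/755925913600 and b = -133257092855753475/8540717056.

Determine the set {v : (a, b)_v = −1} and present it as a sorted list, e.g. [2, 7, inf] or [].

Mod squares: a ≡ -10353, b ≡ -8211. Check v ∈ {∞, 2, 3, 5, 7, 11, 13, 17, 19, 23, 29}.
v=13: a=13^-2·(≡2), b=13^0·(≡2) mod 13; (2|13)=-1, (2|13)=-1; (−1)^{-2·0·6}·(-1)^0·(-1)^-2 = +1.
v=5: a=5^-2·(≡2), b=5^2·(≡1) mod 5; (2|5)=-1, (1|5)=+1; (−1)^{-2·2·2}·(-1)^2·(+1)^-2 = +1.
v=2: v_2(a)=-12, v_2(b)=-16; units ≡ 7, 5 (mod 8); ε·ε+αω+βω = 1·0+-12·1+-16·0 ≡ 0  ⇒  (a,b)_2 = +1.
v=3: a=3^7·(≡2), b=3^9·(≡2) mod 3; (2|3)=-1, (2|3)=-1; (−1)^{7·9·1}·(-1)^9·(-1)^7 = -1.
v=11: a=11^-2·(≡9), b=11^0·(≡6) mod 11; (9|11)=+1, (6|11)=-1; (−1)^{-2·0·5}·(+1)^0·(-1)^-2 = +1.
v=23: a=23^2·(≡19), b=23^1·(≡14) mod 23; (19|23)=-1, (14|23)=-1; (−1)^{2·1·11}·(-1)^1·(-1)^2 = -1.
v=7: a=7^5·(≡3), b=7^7·(≡6) mod 7; (3|7)=-1, (6|7)=-1; (−1)^{5·7·3}·(-1)^7·(-1)^5 = -1.
v=17: a=17^3·(≡11), b=17^1·(≡14) mod 17; (11|17)=-1, (14|17)=-1; (−1)^{3·1·8}·(-1)^1·(-1)^3 = +1.
v=29: a=29^3·(≡20), b=29^2·(≡24) mod 29; (20|29)=+1, (24|29)=+1; (−1)^{3·2·14}·(+1)^2·(+1)^3 = +1.
v=∞: -10353 < 0 and -8211 < 0  ⇒  (a,b)_∞ = -1.
v=19: a=19^-2·(≡15), b=19^-4·(≡6) mod 19; (15|19)=-1, (6|19)=+1; (−1)^{-2·-4·9}·(-1)^-4·(+1)^-2 = +1.
|Ram(-10353, -8211)| = 4, even; anisotropic at {3, 7, 23, ∞}.

[3, 7, 23, inf]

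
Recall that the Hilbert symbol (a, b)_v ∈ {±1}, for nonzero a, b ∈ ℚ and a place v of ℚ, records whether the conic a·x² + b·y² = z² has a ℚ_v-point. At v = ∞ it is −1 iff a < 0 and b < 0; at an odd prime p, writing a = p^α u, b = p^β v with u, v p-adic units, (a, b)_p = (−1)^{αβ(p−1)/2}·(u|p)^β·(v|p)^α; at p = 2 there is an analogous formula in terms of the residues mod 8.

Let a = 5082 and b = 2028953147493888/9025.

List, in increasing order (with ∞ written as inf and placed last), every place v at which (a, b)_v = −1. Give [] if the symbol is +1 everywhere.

[2, 7]

Mod squares: a ≡ 42, b ≡ 462. Check v ∈ {∞, 2, 3, 5, 7, 11, 19}.
v=11: a=11^2·(≡9), b=11^3·(≡3) mod 11; (9|11)=+1, (3|11)=+1; (−1)^{2·3·5}·(+1)^3·(+1)^2 = +1.
v=3: a=3^1·(≡2), b=3^11·(≡1) mod 3; (2|3)=-1, (1|3)=+1; (−1)^{1·11·1}·(-1)^11·(+1)^1 = +1.
v=∞: 42 > 0 and 462 > 0  ⇒  (a,b)_∞ = +1.
v=7: a=7^1·(≡5), b=7^5·(≡6) mod 7; (5|7)=-1, (6|7)=-1; (−1)^{1·5·3}·(-1)^5·(-1)^1 = -1.
v=19: a=19^0·(≡9), b=19^-2·(≡7) mod 19; (9|19)=+1, (7|19)=+1; (−1)^{0·-2·9}·(+1)^-2·(+1)^0 = +1.
v=5: a=5^0·(≡2), b=5^-2·(≡3) mod 5; (2|5)=-1, (3|5)=-1; (−1)^{0·-2·2}·(-1)^-2·(-1)^0 = +1.
v=2: v_2(a)=1, v_2(b)=9; units ≡ 5, 7 (mod 8); ε·ε+αω+βω = 0·1+1·0+9·1 ≡ 1  ⇒  (a,b)_2 = -1.
(42, 462 / ℚ) ramifies at {2, 7}: a division algebra.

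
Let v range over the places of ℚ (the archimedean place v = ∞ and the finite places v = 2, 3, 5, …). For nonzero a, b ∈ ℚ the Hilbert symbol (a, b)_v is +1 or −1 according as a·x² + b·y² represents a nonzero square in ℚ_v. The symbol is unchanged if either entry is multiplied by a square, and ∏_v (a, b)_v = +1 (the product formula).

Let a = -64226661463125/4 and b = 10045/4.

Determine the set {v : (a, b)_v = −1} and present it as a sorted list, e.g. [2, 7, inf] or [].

(a, b) ≡ (-2829, 205) mod (ℚ^×)²; places V = {2, 3, 5, 7, 23, 41, ∞}.
(a,b)_3: α=3, u≡2; β=0, v≡1 (mod 3); (2|3)=-1, (1|3)=+1; sign (−1)^0·-1^0·+1^3 = +1.
(a,b)_5: α=4, u≡1; β=1, v≡1 (mod 5); (1|5)=+1, (1|5)=+1; sign (−1)^0·+1^1·+1^4 = +1.
(a,b)_23: α=1, u≡15; β=0, v≡10 (mod 23); (15|23)=-1, (10|23)=-1; sign (−1)^0·-1^0·-1^1 = -1.
(a,b)_41: α=3, u≡24; β=1, v≡10 (mod 41); (24|41)=-1, (10|41)=+1; sign (−1)^0·-1^1·+1^3 = -1.
(a,b)_2: α=-2, β=-2; u≡3, v≡5 (mod 8); ε(u)ε(v)=1·0, αω(v)=-2·1, βω(u)=-2·1; sum ≡ 0  ⇒  +1.
(a,b)_∞: sgn(-2829)=−, sgn(205)=+, so +1.
(a,b)_7: α=4, u≡6; β=2, v≡4 (mod 7); (6|7)=-1, (4|7)=+1; sign (−1)^0·-1^2·+1^4 = +1.
|Ram(-2829, 205)| = 2, even; anisotropic at {23, 41}.

[23, 41]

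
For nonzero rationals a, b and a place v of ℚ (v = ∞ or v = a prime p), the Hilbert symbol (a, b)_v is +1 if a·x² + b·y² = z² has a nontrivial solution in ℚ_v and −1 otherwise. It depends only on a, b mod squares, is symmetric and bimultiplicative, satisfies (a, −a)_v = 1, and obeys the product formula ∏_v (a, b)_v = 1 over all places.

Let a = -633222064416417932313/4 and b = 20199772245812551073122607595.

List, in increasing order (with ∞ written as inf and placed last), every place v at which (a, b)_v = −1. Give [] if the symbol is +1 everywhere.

Mod squares: a ≡ -6095713, b ≡ 1278362451795. Check v ∈ {∞, 2, 3, 5, 11, 13, 19, 23, 29, 31, 37, 41}.
v=11: a=11^2·(≡1), b=11^3·(≡9) mod 11; (1|11)=+1, (9|11)=+1; (−1)^{2·3·5}·(+1)^3·(+1)^2 = +1.
v=31: a=31^2·(≡29), b=31^3·(≡7) mod 31; (29|31)=-1, (7|31)=+1; (−1)^{2·3·15}·(-1)^3·(+1)^2 = -1.
v=23: a=23^1·(≡21), b=23^1·(≡3) mod 23; (21|23)=-1, (3|23)=+1; (−1)^{1·1·11}·(-1)^1·(+1)^1 = +1.
v=∞: -6095713 < 0 and 1278362451795 > 0  ⇒  (a,b)_∞ = +1.
v=3: a=3^12·(≡2), b=3^11·(≡2) mod 3; (2|3)=-1, (2|3)=-1; (−1)^{12·11·1}·(-1)^11·(-1)^12 = -1.
v=41: a=41^2·(≡27), b=41^3·(≡34) mod 41; (27|41)=-1, (34|41)=-1; (−1)^{2·3·20}·(-1)^3·(-1)^2 = -1.
v=19: a=19^1·(≡7), b=19^1·(≡7) mod 19; (7|19)=+1, (7|19)=+1; (−1)^{1·1·9}·(+1)^1·(+1)^1 = -1.
v=2: v_2(a)=-2, v_2(b)=0; units ≡ 7, 3 (mod 8); ε·ε+αω+βω = 1·1+-2·1+0·0 ≡ 1  ⇒  (a,b)_2 = -1.
v=13: a=13^1·(≡3), b=13^1·(≡1) mod 13; (3|13)=+1, (1|13)=+1; (−1)^{1·1·6}·(+1)^1·(+1)^1 = +1.
v=5: a=5^0·(≡3), b=5^1·(≡4) mod 5; (3|5)=-1, (4|5)=+1; (−1)^{0·1·2}·(-1)^1·(+1)^0 = -1.
v=29: a=29^1·(≡23), b=29^1·(≡24) mod 29; (23|29)=+1, (24|29)=+1; (−1)^{1·1·14}·(+1)^1·(+1)^1 = +1.
v=37: a=37^1·(≡10), b=37^3·(≡25) mod 37; (10|37)=+1, (25|37)=+1; (−1)^{1·3·18}·(+1)^3·(+1)^1 = +1.
|Ram(-6095713, 1278362451795)| = 6, even; anisotropic at {2, 3, 5, 19, 31, 41}.

[2, 3, 5, 19, 31, 41]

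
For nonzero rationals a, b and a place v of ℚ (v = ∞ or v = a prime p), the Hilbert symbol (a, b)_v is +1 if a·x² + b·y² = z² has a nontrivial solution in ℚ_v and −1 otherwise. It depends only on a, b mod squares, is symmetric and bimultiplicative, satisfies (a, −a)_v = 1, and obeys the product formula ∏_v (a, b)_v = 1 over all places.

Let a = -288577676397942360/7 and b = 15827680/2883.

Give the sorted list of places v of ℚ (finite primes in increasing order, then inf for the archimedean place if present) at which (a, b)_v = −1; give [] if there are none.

(a, b) ≡ (-570570, 5610) mod (ℚ^×)²; places V = {2, 3, 5, 7, 11, 13, 17, 19, 23, 31, 43, ∞}.
(a,b)_3: α=5, u≡1; β=-1, v≡1 (mod 3); (1|3)=+1, (1|3)=+1; sign (−1)^1·+1^-1·+1^5 = -1.
(a,b)_7: α=-1, u≡5; β=0, v≡6 (mod 7); (5|7)=-1, (6|7)=-1; sign (−1)^0·-1^0·-1^-1 = -1.
(a,b)_∞: sgn(-570570)=−, sgn(5610)=+, so +1.
(a,b)_2: α=3, β=5; u≡3, v≡5 (mod 8); ε(u)ε(v)=1·0, αω(v)=3·1, βω(u)=5·1; sum ≡ 0  ⇒  +1.
(a,b)_17: α=2, u≡13; β=1, v≡12 (mod 17); (13|17)=+1, (12|17)=-1; sign (−1)^0·+1^1·-1^2 = +1.
(a,b)_13: α=3, u≡2; β=0, v≡5 (mod 13); (2|13)=-1, (5|13)=-1; sign (−1)^0·-1^0·-1^3 = -1.
(a,b)_19: α=1, u≡17; β=0, v≡16 (mod 19); (17|19)=+1, (16|19)=+1; sign (−1)^0·+1^0·+1^1 = +1.
(a,b)_43: α=2, u≡1; β=0, v≡34 (mod 43); (1|43)=+1, (34|43)=-1; sign (−1)^0·+1^0·-1^2 = +1.
(a,b)_23: α=0, u≡22; β=2, v≡14 (mod 23); (22|23)=-1, (14|23)=-1; sign (−1)^0·-1^2·-1^0 = +1.
(a,b)_5: α=1, u≡4; β=1, v≡2 (mod 5); (4|5)=+1, (2|5)=-1; sign (−1)^0·+1^1·-1^1 = -1.
(a,b)_31: α=0, u≡9; β=-2, v≡24 (mod 31); (9|31)=+1, (24|31)=-1; sign (−1)^0·+1^-2·-1^0 = +1.
(a,b)_11: α=3, u≡6; β=1, v≡3 (mod 11); (6|11)=-1, (3|11)=+1; sign (−1)^1·-1^1·+1^3 = +1.
|Ram(-570570, 5610)| = 4, even; anisotropic at {3, 5, 7, 13}.

[3, 5, 7, 13]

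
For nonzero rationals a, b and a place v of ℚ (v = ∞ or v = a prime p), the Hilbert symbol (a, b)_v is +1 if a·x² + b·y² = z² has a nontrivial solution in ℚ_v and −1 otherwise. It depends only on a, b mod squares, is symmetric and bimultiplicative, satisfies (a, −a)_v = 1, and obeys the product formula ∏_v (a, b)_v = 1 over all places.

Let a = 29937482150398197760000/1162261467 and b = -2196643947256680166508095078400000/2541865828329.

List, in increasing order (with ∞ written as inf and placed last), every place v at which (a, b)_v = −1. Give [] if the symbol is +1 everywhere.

(a, b) ≡ (102, -43010) mod (ℚ^×)²; places V = {2, 3, 5, 7, 11, 17, 23, ∞}.
(a,b)_3: α=-19, u≡1; β=-26, v≡1 (mod 3); (1|3)=+1, (1|3)=+1; sign (−1)^0·+1^-26·+1^-19 = +1.
(a,b)_17: α=3, u≡3; β=5, v≡7 (mod 17); (3|17)=-1, (7|17)=-1; sign (−1)^0·-1^5·-1^3 = +1.
(a,b)_5: α=4, u≡3; β=5, v≡3 (mod 5); (3|5)=-1, (3|5)=-1; sign (−1)^0·-1^5·-1^4 = -1.
(a,b)_∞: sgn(102)=+, sgn(-43010)=−, so +1.
(a,b)_11: α=4, u≡3; β=5, v≡10 (mod 11); (3|11)=+1, (10|11)=-1; sign (−1)^0·+1^5·-1^4 = +1.
(a,b)_23: α=2, u≡10; β=3, v≡9 (mod 23); (10|23)=-1, (9|23)=+1; sign (−1)^0·-1^3·+1^2 = -1.
(a,b)_7: α=4, u≡2; β=6, v≡5 (mod 7); (2|7)=+1, (5|7)=-1; sign (−1)^0·+1^6·-1^4 = +1.
(a,b)_2: α=19, β=31; u≡3, v≡7 (mod 8); ε(u)ε(v)=1·1, αω(v)=19·0, βω(u)=31·1; sum ≡ 0  ⇒  +1.
(102, -43010 / ℚ) ramifies at {5, 23}: a division algebra.

[5, 23]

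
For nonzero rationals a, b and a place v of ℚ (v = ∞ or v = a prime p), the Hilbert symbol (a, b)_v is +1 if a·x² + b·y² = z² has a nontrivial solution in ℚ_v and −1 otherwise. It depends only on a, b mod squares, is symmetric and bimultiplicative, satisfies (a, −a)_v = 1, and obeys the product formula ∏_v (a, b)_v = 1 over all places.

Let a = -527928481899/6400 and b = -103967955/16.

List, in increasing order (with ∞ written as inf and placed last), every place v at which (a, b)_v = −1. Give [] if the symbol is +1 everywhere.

[7, inf]

Mod squares: a ≡ -91, b ≡ -155. Check v ∈ {∞, 2, 3, 5, 7, 13, 31}.
v=2: v_2(a)=-8, v_2(b)=-4; units ≡ 5, 5 (mod 8); ε·ε+αω+βω = 0·0+-8·1+-4·1 ≡ 0  ⇒  (a,b)_2 = +1.
v=7: a=7^3·(≡1), b=7^2·(≡5) mod 7; (1|7)=+1, (5|7)=-1; (−1)^{3·2·3}·(+1)^2·(-1)^3 = -1.
v=13: a=13^3·(≡11), b=13^2·(≡10) mod 13; (11|13)=-1, (10|13)=+1; (−1)^{3·2·6}·(-1)^2·(+1)^3 = +1.
v=31: a=31^2·(≡18), b=31^1·(≡15) mod 31; (18|31)=+1, (15|31)=-1; (−1)^{2·1·15}·(+1)^1·(-1)^2 = +1.
v=∞: -91 < 0 and -155 < 0  ⇒  (a,b)_∞ = -1.
v=3: a=3^6·(≡2), b=3^4·(≡1) mod 3; (2|3)=-1, (1|3)=+1; (−1)^{6·4·1}·(-1)^4·(+1)^6 = +1.
v=5: a=5^-2·(≡1), b=5^1·(≡4) mod 5; (1|5)=+1, (4|5)=+1; (−1)^{-2·1·2}·(+1)^1·(+1)^-2 = +1.
(-91, -155 / ℚ) ramifies at {7, ∞}: a division algebra.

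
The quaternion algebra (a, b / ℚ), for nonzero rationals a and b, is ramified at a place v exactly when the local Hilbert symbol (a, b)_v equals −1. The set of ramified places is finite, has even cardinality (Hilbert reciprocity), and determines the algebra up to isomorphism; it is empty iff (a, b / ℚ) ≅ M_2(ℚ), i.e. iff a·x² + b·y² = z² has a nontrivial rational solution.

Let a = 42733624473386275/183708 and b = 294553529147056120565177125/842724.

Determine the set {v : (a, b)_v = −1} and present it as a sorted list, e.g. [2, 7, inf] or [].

(a, b) ≡ (1315237, 36685) mod (ℚ^×)²; places V = {2, 3, 5, 7, 11, 13, 17, 19, 23, 29, 31, ∞}.
(a,b)_11: α=3, u≡7; β=5, v≡6 (mod 11); (7|11)=-1, (6|11)=-1; sign (−1)^1·-1^5·-1^3 = -1.
(a,b)_23: α=2, u≡10; β=3, v≡8 (mod 23); (10|23)=-1, (8|23)=+1; sign (−1)^0·-1^3·+1^2 = -1.
(a,b)_7: α=-1, u≡2; β=0, v≡5 (mod 7); (2|7)=+1, (5|7)=-1; sign (−1)^0·+1^0·-1^-1 = -1.
(a,b)_19: α=1, u≡1; β=2, v≡3 (mod 19); (1|19)=+1, (3|19)=-1; sign (−1)^0·+1^2·-1^1 = -1.
(a,b)_17: α=0, u≡13; β=-2, v≡13 (mod 17); (13|17)=+1, (13|17)=+1; sign (−1)^0·+1^-2·+1^0 = +1.
(a,b)_5: α=2, u≡2; β=3, v≡3 (mod 5); (2|5)=-1, (3|5)=-1; sign (−1)^0·-1^3·-1^2 = -1.
(a,b)_∞: sgn(1315237)=+, sgn(36685)=+, so +1.
(a,b)_13: α=2, u≡3; β=2, v≡4 (mod 13); (3|13)=+1, (4|13)=+1; sign (−1)^0·+1^2·+1^2 = +1.
(a,b)_3: α=-8, u≡1; β=-6, v≡1 (mod 3); (1|3)=+1, (1|3)=+1; sign (−1)^0·+1^-6·+1^-8 = +1.
(a,b)_29: α=3, u≡18; β=5, v≡19 (mod 29); (18|29)=-1, (19|29)=-1; sign (−1)^0·-1^5·-1^3 = +1.
(a,b)_2: α=-2, β=-2; u≡5, v≡5 (mod 8); ε(u)ε(v)=0·0, αω(v)=-2·1, βω(u)=-2·1; sum ≡ 0  ⇒  +1.
(a,b)_31: α=1, u≡8; β=2, v≡11 (mod 31); (8|31)=+1, (11|31)=-1; sign (−1)^0·+1^2·-1^1 = -1.
(1315237, 36685 / ℚ) ramifies at {5, 7, 11, 19, 23, 31}: a division algebra.

[5, 7, 11, 19, 23, 31]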